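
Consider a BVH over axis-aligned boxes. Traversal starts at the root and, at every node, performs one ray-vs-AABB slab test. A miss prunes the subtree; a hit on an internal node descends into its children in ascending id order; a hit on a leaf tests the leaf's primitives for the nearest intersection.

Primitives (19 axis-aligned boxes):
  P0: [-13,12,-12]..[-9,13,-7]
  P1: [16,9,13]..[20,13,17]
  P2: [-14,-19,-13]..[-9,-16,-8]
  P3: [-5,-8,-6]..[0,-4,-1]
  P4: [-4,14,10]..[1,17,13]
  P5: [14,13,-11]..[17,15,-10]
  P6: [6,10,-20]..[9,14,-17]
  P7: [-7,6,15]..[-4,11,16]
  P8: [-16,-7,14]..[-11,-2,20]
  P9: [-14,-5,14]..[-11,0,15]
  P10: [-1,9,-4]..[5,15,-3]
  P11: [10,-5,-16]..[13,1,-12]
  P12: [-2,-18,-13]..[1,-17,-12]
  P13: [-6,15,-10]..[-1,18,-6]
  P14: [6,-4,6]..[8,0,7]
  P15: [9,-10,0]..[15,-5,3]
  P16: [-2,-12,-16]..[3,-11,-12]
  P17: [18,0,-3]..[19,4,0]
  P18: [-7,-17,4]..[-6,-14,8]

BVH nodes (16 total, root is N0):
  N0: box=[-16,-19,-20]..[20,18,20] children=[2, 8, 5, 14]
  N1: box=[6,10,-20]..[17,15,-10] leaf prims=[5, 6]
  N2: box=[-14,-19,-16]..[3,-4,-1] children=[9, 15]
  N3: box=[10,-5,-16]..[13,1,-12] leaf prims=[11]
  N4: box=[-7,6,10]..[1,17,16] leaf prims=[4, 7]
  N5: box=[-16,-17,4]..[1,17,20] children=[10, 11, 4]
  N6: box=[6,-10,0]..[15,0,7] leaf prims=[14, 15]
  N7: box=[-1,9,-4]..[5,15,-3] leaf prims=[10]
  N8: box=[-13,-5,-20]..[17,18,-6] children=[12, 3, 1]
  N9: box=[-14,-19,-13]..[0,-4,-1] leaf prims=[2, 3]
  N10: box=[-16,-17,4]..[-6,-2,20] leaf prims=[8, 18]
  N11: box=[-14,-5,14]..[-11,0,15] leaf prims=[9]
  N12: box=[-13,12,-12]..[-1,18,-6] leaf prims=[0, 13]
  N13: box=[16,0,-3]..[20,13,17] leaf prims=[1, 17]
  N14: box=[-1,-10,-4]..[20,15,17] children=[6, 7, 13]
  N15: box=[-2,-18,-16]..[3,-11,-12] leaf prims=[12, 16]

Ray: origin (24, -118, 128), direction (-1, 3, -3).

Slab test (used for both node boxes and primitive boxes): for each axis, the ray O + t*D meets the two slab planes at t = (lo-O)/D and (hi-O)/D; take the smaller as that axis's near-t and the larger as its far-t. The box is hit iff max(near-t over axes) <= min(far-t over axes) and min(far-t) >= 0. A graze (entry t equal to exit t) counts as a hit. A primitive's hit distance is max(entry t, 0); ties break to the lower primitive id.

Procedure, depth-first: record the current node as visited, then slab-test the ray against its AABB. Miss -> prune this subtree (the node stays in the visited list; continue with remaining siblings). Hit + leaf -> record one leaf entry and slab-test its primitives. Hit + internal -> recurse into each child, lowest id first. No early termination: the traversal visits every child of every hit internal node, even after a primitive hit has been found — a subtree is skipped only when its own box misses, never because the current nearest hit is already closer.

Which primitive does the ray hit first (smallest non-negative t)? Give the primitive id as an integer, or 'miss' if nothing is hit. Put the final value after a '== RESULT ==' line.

Traverse from the root:
N0 x:[4,40] y:[33,136/3] z:[36,148/3] -> hit [36,40], descend [2, 5, 8, 14]
  N2 x:[21,38] y:[33,38] z:[43,48] -> miss, prune
  N5 x:[23,40] y:[101/3,45] z:[36,124/3] -> hit [36,40], descend [4, 10, 11]
    N4 x:[23,31] y:[124/3,45] z:[112/3,118/3] -> miss, prune
    N10 x:[30,40] y:[101/3,116/3] z:[36,124/3] -> hit [36,116/3] leaf, test {P8@t=37, P18(miss)}
    N11 x:[35,38] y:[113/3,118/3] z:[113/3,38] -> hit [113/3,38] leaf, test {P9@t=113/3}
  N8 x:[7,37] y:[113/3,136/3] z:[134/3,148/3] -> miss, prune
  N14 x:[4,25] y:[36,133/3] z:[37,44] -> miss, prune

Summary -> nodes [0, 2, 5, 4, 10, 11, 8, 14]; box-tests=8; leaf-entries=2; first=P8

== RESULT ==
8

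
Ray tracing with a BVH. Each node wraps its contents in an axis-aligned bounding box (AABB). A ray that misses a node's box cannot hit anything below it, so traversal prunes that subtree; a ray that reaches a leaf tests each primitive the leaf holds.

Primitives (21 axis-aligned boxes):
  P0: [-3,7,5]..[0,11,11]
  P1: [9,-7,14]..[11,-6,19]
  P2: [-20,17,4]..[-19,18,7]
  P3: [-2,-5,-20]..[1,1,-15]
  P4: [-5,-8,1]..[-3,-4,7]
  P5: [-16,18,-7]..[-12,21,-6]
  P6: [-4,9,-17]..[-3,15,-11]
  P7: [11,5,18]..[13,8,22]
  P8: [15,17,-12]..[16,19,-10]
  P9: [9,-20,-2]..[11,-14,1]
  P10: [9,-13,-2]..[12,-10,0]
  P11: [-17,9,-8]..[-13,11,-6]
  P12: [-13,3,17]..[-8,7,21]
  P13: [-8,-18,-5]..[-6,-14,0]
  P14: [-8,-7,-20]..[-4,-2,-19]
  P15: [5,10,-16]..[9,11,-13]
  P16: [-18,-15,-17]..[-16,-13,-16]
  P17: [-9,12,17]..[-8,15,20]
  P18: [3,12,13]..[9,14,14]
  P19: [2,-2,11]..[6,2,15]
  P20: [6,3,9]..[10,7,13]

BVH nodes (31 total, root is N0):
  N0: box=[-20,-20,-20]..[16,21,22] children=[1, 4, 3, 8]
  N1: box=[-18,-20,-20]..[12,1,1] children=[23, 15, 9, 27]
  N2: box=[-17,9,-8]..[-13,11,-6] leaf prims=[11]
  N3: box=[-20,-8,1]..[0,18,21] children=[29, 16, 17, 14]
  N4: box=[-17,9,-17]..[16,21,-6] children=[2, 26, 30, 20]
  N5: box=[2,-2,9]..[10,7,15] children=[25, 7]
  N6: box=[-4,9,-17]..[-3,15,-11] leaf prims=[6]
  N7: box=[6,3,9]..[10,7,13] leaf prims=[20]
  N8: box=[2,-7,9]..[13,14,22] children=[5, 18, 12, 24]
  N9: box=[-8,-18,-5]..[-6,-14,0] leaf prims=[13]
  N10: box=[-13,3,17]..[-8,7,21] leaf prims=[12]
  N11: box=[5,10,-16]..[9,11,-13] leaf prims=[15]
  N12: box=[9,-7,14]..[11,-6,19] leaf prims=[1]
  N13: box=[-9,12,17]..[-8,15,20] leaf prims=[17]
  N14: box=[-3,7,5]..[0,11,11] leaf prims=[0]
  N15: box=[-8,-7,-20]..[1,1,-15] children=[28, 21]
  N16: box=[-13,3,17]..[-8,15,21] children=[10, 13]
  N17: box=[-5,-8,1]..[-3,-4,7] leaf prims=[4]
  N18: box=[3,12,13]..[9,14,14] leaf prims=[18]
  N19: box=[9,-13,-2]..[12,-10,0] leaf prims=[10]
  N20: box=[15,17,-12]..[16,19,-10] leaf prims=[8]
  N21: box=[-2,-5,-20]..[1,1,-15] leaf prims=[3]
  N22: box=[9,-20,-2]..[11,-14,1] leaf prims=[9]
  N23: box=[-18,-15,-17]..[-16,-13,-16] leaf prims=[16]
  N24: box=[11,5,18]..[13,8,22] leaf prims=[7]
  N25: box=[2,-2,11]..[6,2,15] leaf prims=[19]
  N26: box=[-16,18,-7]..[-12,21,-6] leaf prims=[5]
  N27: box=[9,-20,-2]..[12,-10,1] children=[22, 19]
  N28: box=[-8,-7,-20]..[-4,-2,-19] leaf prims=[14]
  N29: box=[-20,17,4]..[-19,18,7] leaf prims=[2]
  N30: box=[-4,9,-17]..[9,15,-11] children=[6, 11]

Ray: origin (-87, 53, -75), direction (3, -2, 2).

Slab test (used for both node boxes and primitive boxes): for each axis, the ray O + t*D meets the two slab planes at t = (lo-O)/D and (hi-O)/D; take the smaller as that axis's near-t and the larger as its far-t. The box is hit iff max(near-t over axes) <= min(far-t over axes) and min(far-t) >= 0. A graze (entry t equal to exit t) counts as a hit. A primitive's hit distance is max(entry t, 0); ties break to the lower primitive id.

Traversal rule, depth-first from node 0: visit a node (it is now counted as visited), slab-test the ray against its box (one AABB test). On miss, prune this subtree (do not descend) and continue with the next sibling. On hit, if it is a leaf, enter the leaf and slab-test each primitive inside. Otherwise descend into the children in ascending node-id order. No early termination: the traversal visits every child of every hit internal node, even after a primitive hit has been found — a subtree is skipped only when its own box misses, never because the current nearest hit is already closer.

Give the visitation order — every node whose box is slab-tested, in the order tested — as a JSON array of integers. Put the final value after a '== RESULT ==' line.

Trace the traversal:
N0 x:[67/3,103/3] y:[16,73/2] z:[55/2,97/2] -> hit [55/2,103/3], descend [1, 3, 4, 8]
  N1 x:[23,33] y:[26,73/2] z:[55/2,38] -> hit [55/2,33], descend [9, 15, 23, 27]
    N9 x:[79/3,27] y:[67/2,71/2] z:[35,75/2] -> miss, prune
    N15 x:[79/3,88/3] y:[26,30] z:[55/2,30] -> hit [55/2,88/3], descend [21, 28]
      N21 x:[85/3,88/3] y:[26,29] z:[55/2,30] -> hit [85/3,29] leaf, test {P3@t=85/3}
      N28 x:[79/3,83/3] y:[55/2,30] z:[55/2,28] -> hit [55/2,83/3] leaf, test {P14@t=55/2}
    N23 x:[23,71/3] y:[33,34] z:[29,59/2] -> miss, prune
    N27 x:[32,33] y:[63/2,73/2] z:[73/2,38] -> miss, prune
  N3 x:[67/3,29] y:[35/2,61/2] z:[38,48] -> miss, prune
  N4 x:[70/3,103/3] y:[16,22] z:[29,69/2] -> miss, prune
  N8 x:[89/3,100/3] y:[39/2,30] z:[42,97/2] -> miss, prune

order=[0, 1, 9, 15, 21, 28, 23, 27, 3, 4, 8]  |boxes|=11  |leaves|=2  hit=P14

== RESULT ==
[0, 1, 9, 15, 21, 28, 23, 27, 3, 4, 8]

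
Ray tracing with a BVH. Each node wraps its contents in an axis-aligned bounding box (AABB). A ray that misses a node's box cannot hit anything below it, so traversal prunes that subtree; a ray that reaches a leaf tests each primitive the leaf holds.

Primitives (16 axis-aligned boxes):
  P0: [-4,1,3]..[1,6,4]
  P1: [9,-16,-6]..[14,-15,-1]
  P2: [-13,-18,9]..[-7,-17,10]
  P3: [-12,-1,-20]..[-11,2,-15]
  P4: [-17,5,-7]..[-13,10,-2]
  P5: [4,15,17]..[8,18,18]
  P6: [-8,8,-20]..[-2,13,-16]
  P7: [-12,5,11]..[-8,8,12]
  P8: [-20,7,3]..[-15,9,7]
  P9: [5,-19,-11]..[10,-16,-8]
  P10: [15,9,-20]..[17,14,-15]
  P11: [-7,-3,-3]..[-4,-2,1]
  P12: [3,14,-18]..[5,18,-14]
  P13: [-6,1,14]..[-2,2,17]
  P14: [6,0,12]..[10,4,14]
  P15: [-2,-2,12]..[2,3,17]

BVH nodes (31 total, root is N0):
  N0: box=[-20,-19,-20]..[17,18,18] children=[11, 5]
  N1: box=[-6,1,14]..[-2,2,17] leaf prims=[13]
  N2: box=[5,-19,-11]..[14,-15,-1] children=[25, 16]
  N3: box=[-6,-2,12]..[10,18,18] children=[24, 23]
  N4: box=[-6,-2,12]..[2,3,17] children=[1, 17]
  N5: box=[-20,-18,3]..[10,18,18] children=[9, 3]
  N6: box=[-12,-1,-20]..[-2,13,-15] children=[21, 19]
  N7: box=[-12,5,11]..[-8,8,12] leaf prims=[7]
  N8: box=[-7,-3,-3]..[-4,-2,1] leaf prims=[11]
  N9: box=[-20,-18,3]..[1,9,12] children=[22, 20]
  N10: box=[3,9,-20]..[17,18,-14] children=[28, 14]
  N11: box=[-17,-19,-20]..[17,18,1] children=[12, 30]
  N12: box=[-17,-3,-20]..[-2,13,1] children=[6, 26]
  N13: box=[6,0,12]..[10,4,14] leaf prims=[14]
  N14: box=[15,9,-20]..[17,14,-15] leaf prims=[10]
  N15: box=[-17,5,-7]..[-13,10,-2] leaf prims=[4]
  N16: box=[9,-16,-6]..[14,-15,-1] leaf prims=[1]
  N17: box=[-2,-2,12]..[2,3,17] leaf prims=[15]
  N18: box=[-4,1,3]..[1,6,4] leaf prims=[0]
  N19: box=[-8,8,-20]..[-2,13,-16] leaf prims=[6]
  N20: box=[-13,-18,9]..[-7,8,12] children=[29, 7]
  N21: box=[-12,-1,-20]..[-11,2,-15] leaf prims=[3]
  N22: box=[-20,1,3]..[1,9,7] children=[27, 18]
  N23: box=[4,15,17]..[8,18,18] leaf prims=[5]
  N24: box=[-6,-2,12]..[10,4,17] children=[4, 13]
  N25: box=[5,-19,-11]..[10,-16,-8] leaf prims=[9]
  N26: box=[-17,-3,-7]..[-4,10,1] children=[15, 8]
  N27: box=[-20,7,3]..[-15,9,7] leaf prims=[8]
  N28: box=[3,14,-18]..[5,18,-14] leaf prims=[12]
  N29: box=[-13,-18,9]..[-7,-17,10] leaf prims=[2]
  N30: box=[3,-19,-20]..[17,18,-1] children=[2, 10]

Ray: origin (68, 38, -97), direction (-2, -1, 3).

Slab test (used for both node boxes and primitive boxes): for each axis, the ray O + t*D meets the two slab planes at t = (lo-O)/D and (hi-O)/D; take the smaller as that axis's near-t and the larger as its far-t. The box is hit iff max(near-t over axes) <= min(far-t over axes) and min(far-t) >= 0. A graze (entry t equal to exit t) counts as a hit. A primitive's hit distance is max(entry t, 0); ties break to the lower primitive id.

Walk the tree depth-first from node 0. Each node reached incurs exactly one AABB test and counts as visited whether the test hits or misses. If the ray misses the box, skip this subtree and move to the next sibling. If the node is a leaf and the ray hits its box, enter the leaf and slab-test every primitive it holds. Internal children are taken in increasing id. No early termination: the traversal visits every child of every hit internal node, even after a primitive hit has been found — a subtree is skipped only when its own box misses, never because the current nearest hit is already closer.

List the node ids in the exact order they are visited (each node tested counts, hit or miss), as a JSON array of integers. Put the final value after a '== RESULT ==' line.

Walk:
N0 x:[51/2,44] y:[20,57] z:[77/3,115/3] -> hit [77/3,115/3], descend [5, 11]
  N5 x:[29,44] y:[20,56] z:[100/3,115/3] -> hit [100/3,115/3], descend [3, 9]
    N3 x:[29,37] y:[20,40] z:[109/3,115/3] -> hit [109/3,37], descend [23, 24]
      N23 x:[30,32] y:[20,23] z:[38,115/3] -> miss, prune
      N24 x:[29,37] y:[34,40] z:[109/3,38] -> hit [109/3,37], descend [4, 13]
        N4 x:[33,37] y:[35,40] z:[109/3,38] -> hit [109/3,37], descend [1, 17]
          N1 x:[35,37] y:[36,37] z:[37,38] -> hit [37,37] leaf, test {P13@t=37}
          N17 x:[33,35] y:[35,40] z:[109/3,38] -> miss, prune
        N13 x:[29,31] y:[34,38] z:[109/3,37] -> miss, prune
    N9 x:[67/2,44] y:[29,56] z:[100/3,109/3] -> hit [67/2,109/3], descend [20, 22]
      N20 x:[75/2,81/2] y:[30,56] z:[106/3,109/3] -> miss, prune
      N22 x:[67/2,44] y:[29,37] z:[100/3,104/3] -> hit [67/2,104/3], descend [18, 27]
        N18 x:[67/2,36] y:[32,37] z:[100/3,101/3] -> hit [67/2,101/3] leaf, test {P0@t=67/2}
        N27 x:[83/2,44] y:[29,31] z:[100/3,104/3] -> miss, prune
  N11 x:[51/2,85/2] y:[20,57] z:[77/3,98/3] -> hit [77/3,98/3], descend [12, 30]
    N12 x:[35,85/2] y:[25,41] z:[77/3,98/3] -> miss, prune
    N30 x:[51/2,65/2] y:[20,57] z:[77/3,32] -> hit [77/3,32], descend [2, 10]
      N2 x:[27,63/2] y:[53,57] z:[86/3,32] -> miss, prune
      N10 x:[51/2,65/2] y:[20,29] z:[77/3,83/3] -> hit [77/3,83/3], descend [14, 28]
        N14 x:[51/2,53/2] y:[24,29] z:[77/3,82/3] -> hit [77/3,53/2] leaf, test {P10@t=77/3}
        N28 x:[63/2,65/2] y:[20,24] z:[79/3,83/3] -> miss, prune

Summary -> nodes [0, 5, 3, 23, 24, 4, 1, 17, 13, 9, 20, 22, 18, 27, 11, 12, 30, 2, 10, 14, 28]; box-tests=21; leaf-entries=3; first=P10

== RESULT ==
[0, 5, 3, 23, 24, 4, 1, 17, 13, 9, 20, 22, 18, 27, 11, 12, 30, 2, 10, 14, 28]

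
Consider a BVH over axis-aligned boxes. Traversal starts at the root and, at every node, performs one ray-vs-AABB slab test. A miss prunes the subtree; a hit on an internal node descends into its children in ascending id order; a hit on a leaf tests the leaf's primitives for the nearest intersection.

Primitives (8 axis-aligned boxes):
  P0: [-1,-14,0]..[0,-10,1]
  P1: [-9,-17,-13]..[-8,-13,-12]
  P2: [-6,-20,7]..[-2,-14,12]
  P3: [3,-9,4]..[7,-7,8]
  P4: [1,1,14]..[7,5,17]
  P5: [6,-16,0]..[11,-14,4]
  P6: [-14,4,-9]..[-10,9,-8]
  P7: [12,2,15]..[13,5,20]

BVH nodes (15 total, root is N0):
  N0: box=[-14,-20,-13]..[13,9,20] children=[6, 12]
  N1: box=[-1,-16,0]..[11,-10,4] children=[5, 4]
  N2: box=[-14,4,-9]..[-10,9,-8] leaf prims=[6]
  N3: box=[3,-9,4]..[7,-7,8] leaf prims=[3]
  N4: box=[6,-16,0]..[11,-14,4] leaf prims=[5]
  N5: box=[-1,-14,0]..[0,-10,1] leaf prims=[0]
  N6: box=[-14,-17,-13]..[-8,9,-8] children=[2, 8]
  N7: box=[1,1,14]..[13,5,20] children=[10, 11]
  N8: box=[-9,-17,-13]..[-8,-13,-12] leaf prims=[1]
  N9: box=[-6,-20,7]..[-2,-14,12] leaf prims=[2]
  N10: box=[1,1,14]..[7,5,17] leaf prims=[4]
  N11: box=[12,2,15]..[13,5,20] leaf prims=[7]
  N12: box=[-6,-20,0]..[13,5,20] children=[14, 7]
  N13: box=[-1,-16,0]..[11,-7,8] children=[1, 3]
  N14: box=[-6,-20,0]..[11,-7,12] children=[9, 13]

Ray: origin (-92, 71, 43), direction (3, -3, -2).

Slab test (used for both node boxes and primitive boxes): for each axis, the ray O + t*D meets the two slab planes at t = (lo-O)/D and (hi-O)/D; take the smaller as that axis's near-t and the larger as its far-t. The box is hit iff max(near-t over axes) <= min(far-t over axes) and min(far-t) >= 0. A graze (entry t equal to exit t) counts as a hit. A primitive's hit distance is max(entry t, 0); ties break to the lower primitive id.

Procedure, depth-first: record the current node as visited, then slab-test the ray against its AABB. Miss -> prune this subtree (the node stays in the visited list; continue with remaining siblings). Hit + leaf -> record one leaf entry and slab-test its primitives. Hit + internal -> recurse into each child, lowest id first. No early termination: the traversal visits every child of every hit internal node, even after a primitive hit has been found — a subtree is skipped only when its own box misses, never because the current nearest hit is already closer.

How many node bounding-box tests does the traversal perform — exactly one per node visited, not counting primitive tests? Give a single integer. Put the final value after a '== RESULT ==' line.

Traverse from the root:
N0 x:[26,35] y:[62/3,91/3] z:[23/2,28] -> hit [26,28], descend [6, 12]
  N6 x:[26,28] y:[62/3,88/3] z:[51/2,28] -> hit [26,28], descend [2, 8]
    N2 x:[26,82/3] y:[62/3,67/3] z:[51/2,26] -> miss, prune
    N8 x:[83/3,28] y:[28,88/3] z:[55/2,28] -> hit [28,28] leaf, test {P1@t=28}
  N12 x:[86/3,35] y:[22,91/3] z:[23/2,43/2] -> miss, prune

order=[0, 6, 2, 8, 12]  |boxes|=5  |leaves|=1  hit=P1

== RESULT ==
5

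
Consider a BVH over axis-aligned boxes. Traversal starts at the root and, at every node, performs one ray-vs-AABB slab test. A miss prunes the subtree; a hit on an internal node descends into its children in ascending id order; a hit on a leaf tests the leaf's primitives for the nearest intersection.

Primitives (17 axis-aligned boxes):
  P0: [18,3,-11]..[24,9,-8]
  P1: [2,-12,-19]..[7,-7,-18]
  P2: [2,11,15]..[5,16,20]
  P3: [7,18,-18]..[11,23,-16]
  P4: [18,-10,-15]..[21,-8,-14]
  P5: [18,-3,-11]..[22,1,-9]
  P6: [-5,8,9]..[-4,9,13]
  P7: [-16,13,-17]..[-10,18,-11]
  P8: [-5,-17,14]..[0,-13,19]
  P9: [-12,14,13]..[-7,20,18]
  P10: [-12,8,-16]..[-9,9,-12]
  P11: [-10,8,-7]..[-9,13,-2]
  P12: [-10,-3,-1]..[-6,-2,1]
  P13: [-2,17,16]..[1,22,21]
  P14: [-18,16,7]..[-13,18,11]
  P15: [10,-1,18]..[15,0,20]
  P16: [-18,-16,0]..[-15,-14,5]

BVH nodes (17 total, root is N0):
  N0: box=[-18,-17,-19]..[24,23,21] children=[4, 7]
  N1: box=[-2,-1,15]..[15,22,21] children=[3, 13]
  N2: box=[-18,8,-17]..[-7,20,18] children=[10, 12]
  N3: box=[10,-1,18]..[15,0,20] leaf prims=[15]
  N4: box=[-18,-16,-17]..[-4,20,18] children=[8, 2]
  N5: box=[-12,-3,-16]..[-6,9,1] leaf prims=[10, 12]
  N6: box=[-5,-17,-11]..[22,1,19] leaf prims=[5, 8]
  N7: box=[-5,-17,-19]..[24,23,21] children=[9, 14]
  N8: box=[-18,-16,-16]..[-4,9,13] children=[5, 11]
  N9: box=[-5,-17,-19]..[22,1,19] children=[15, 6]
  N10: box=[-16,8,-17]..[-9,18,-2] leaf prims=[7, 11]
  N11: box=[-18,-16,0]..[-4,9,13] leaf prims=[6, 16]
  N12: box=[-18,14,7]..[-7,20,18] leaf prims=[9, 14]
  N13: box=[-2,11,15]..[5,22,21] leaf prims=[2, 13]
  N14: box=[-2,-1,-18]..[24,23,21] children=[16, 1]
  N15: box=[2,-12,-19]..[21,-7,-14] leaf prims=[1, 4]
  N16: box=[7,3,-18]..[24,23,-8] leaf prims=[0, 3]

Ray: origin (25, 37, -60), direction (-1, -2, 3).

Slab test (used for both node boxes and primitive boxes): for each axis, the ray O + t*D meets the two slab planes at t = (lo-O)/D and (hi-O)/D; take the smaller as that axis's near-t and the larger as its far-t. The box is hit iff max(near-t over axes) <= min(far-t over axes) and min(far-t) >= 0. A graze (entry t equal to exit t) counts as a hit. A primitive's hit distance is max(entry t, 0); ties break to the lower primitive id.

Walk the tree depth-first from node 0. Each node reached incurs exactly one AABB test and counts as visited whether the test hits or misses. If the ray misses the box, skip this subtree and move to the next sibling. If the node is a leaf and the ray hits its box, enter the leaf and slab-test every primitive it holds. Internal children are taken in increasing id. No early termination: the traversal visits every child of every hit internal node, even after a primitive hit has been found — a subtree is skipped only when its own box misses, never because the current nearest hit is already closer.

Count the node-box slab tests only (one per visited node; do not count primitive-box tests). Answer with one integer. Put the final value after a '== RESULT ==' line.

Trace the traversal:
N0 x:[1,43] y:[7,27] z:[41/3,27] -> hit [41/3,27], descend [4, 7]
  N4 x:[29,43] y:[17/2,53/2] z:[43/3,26] -> miss, prune
  N7 x:[1,30] y:[7,27] z:[41/3,27] -> hit [41/3,27], descend [9, 14]
    N9 x:[3,30] y:[18,27] z:[41/3,79/3] -> hit [18,79/3], descend [6, 15]
      N6 x:[3,30] y:[18,27] z:[49/3,79/3] -> hit [18,79/3] leaf, test {P5(miss), P8@t=25}
      N15 x:[4,23] y:[22,49/2] z:[41/3,46/3] -> miss, prune
    N14 x:[1,27] y:[7,19] z:[14,27] -> hit [14,19], descend [1, 16]
      N1 x:[10,27] y:[15/2,19] z:[25,27] -> miss, prune
      N16 x:[1,18] y:[7,17] z:[14,52/3] -> hit [14,17] leaf, test {P0(miss), P3(miss)}

Visited [0, 4, 7, 9, 6, 15, 14, 1, 16]. Tests: 9 box, 2 leaf. Nearest: P8.

== RESULT ==
9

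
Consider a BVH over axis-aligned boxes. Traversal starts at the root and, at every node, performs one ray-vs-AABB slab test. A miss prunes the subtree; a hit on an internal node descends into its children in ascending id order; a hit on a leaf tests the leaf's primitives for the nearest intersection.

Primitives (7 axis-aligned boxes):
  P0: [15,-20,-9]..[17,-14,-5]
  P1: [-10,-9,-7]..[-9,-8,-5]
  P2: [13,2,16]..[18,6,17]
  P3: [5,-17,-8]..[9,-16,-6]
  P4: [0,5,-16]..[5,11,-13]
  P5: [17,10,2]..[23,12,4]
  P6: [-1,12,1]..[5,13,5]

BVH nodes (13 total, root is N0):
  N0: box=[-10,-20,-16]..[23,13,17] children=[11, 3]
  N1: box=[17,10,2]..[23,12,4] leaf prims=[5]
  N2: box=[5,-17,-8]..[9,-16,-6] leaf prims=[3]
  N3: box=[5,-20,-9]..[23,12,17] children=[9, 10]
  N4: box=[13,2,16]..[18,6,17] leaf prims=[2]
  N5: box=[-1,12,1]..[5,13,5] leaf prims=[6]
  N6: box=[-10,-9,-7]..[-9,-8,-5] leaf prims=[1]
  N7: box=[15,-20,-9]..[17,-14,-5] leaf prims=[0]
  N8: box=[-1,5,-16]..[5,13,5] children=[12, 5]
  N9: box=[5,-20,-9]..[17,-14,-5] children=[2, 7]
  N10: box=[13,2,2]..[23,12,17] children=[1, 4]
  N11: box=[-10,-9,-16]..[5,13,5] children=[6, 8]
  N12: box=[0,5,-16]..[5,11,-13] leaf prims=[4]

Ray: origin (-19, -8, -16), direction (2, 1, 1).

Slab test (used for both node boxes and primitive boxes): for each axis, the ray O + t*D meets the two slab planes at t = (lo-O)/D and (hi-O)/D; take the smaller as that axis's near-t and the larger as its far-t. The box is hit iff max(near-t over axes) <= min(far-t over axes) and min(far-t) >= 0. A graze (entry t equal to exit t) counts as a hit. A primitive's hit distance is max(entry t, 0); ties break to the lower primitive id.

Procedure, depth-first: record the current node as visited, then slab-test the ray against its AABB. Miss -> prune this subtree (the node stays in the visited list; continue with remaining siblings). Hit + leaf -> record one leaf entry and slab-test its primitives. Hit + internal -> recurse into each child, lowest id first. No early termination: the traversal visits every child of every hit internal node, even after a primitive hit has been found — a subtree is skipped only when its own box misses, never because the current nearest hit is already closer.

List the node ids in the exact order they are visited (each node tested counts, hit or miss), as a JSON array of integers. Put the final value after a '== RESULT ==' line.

Traverse from the root:
N0 x:[9/2,21] y:[-12,21] z:[0,33] -> hit [9/2,21], descend [3, 11]
  N3 x:[12,21] y:[-12,20] z:[7,33] -> hit [12,20], descend [9, 10]
    N9 x:[12,18] y:[-12,-6] z:[7,11] -> miss, prune
    N10 x:[16,21] y:[10,20] z:[18,33] -> hit [18,20], descend [1, 4]
      N1 x:[18,21] y:[18,20] z:[18,20] -> hit [18,20] leaf, test {P5@t=18}
      N4 x:[16,37/2] y:[10,14] z:[32,33] -> miss, prune
  N11 x:[9/2,12] y:[-1,21] z:[0,21] -> hit [9/2,12], descend [6, 8]
    N6 x:[9/2,5] y:[-1,0] z:[9,11] -> miss, prune
    N8 x:[9,12] y:[13,21] z:[0,21] -> miss, prune

order=[0, 3, 9, 10, 1, 4, 11, 6, 8]  |boxes|=9  |leaves|=1  hit=P5

== RESULT ==
[0, 3, 9, 10, 1, 4, 11, 6, 8]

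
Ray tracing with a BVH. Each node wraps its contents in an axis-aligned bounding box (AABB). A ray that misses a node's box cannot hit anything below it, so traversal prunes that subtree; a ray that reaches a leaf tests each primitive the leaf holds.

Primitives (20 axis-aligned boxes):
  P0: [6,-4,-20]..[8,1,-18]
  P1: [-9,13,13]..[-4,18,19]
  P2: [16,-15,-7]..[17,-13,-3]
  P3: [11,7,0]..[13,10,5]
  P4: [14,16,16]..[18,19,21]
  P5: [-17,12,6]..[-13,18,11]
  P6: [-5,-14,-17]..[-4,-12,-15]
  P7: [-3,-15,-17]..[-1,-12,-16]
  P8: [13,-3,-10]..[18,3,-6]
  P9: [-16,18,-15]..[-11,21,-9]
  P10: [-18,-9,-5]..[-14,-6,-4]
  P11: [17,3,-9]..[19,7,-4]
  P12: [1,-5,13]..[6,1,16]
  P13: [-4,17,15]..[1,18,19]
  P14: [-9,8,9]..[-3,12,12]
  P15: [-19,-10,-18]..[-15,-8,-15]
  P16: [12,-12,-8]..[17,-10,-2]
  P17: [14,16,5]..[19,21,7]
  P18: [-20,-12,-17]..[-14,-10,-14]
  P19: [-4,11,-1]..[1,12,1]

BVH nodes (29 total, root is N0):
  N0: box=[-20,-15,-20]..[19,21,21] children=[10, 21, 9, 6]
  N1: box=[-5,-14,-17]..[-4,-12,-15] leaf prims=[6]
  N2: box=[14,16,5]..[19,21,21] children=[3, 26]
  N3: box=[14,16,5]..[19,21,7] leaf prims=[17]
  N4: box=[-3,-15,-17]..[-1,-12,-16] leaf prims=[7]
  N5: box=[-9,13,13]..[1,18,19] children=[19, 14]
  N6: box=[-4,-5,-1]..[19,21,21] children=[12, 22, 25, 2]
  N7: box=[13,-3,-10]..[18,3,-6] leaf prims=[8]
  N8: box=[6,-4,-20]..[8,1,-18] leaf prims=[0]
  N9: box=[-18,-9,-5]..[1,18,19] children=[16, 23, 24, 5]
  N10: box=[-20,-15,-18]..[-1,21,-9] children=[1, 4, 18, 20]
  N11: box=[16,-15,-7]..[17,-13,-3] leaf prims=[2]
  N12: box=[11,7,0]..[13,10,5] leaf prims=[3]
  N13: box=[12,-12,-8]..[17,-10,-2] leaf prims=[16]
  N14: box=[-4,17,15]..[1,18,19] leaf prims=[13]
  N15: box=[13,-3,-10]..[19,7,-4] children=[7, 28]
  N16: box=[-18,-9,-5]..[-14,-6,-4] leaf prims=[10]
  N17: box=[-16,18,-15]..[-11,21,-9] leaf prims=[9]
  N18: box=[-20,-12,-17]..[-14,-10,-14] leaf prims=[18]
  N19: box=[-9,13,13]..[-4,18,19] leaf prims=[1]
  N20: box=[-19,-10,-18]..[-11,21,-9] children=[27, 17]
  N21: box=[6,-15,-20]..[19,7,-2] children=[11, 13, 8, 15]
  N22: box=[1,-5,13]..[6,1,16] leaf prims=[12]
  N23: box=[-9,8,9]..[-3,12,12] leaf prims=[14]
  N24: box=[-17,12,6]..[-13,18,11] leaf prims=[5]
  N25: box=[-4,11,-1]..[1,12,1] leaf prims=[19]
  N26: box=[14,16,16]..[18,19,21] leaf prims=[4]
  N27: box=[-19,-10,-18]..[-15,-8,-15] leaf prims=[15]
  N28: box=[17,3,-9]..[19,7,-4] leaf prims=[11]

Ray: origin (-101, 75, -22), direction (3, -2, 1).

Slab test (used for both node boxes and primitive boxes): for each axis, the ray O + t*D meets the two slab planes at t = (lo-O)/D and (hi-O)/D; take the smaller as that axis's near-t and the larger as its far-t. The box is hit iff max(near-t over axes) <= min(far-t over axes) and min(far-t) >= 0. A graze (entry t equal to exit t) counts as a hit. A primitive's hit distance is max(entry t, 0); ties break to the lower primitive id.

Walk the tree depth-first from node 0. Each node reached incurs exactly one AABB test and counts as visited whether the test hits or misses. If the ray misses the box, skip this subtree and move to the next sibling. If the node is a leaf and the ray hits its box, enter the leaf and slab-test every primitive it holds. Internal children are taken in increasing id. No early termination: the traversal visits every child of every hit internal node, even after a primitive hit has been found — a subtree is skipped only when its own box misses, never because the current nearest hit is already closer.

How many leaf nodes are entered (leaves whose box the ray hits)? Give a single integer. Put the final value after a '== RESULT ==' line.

Trace the traversal:
N0 x:[27,40] y:[27,45] z:[2,43] -> hit [27,40], descend [6, 9, 10, 21]
  N6 x:[97/3,40] y:[27,40] z:[21,43] -> hit [97/3,40], descend [2, 12, 22, 25]
    N2 x:[115/3,40] y:[27,59/2] z:[27,43] -> miss, prune
    N12 x:[112/3,38] y:[65/2,34] z:[22,27] -> miss, prune
    N22 x:[34,107/3] y:[37,40] z:[35,38] -> miss, prune
    N25 x:[97/3,34] y:[63/2,32] z:[21,23] -> miss, prune
  N9 x:[83/3,34] y:[57/2,42] z:[17,41] -> hit [57/2,34], descend [5, 16, 23, 24]
    N5 x:[92/3,34] y:[57/2,31] z:[35,41] -> miss, prune
    N16 x:[83/3,29] y:[81/2,42] z:[17,18] -> miss, prune
    N23 x:[92/3,98/3] y:[63/2,67/2] z:[31,34] -> hit [63/2,98/3] leaf, test {P14@t=63/2}
    N24 x:[28,88/3] y:[57/2,63/2] z:[28,33] -> hit [57/2,88/3] leaf, test {P5@t=57/2}
  N10 x:[27,100/3] y:[27,45] z:[4,13] -> miss, prune
  N21 x:[107/3,40] y:[34,45] z:[2,20] -> miss, prune

13 AABB tests over nodes [0, 6, 2, 12, 22, 25, 9, 5, 16, 23, 24, 10, 21]; 2 leaves entered; closest P5.

== RESULT ==
2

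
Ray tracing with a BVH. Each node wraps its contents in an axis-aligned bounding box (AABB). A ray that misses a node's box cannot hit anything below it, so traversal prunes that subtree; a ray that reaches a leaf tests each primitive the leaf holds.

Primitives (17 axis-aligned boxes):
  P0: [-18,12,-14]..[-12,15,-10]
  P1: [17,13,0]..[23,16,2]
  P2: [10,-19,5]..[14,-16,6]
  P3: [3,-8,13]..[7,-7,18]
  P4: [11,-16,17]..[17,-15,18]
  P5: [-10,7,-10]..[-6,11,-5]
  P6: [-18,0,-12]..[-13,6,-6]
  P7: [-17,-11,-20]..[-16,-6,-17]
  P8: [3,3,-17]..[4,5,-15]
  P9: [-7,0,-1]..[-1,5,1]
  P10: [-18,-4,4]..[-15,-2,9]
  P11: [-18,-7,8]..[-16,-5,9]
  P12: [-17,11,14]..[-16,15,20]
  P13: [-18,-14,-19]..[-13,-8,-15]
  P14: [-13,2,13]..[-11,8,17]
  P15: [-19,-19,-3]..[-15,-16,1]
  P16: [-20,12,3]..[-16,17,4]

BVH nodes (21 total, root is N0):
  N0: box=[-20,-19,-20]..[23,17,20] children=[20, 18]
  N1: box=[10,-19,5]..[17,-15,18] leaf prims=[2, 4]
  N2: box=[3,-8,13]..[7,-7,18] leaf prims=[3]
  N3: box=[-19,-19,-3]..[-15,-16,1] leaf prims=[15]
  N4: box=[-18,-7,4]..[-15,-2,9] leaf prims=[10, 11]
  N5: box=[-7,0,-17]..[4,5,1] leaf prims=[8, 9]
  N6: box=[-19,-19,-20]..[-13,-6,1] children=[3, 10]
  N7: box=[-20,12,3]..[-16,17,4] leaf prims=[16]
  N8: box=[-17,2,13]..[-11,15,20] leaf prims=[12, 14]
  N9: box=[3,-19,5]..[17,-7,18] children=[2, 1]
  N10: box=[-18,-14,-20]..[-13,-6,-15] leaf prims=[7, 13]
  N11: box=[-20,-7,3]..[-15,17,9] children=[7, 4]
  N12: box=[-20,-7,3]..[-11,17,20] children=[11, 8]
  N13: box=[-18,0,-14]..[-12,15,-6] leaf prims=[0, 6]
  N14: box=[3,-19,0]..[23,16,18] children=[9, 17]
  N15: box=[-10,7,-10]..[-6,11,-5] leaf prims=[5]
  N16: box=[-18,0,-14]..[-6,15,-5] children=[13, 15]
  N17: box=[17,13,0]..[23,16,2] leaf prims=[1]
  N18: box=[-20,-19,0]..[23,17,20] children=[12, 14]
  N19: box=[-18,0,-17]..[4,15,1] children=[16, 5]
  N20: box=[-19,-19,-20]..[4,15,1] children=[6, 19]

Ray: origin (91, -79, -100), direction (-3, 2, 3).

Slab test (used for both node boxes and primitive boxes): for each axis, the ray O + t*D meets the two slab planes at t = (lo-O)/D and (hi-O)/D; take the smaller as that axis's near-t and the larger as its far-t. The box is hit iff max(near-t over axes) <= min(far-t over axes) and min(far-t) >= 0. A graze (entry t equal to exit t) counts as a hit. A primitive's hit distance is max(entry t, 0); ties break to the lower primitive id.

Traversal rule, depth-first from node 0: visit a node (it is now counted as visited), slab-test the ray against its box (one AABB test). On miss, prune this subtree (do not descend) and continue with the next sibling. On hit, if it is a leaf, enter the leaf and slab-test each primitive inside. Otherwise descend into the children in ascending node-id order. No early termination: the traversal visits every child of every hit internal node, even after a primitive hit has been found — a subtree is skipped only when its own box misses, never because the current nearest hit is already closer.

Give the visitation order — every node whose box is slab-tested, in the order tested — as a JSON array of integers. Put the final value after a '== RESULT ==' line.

Walk:
N0 x:[68/3,37] y:[30,48] z:[80/3,40] -> hit [30,37], descend [18, 20]
  N18 x:[68/3,37] y:[30,48] z:[100/3,40] -> hit [100/3,37], descend [12, 14]
    N12 x:[34,37] y:[36,48] z:[103/3,40] -> hit [36,37], descend [8, 11]
      N8 x:[34,36] y:[81/2,47] z:[113/3,40] -> miss, prune
      N11 x:[106/3,37] y:[36,48] z:[103/3,109/3] -> hit [36,109/3], descend [4, 7]
        N4 x:[106/3,109/3] y:[36,77/2] z:[104/3,109/3] -> hit [36,109/3] leaf, test {P10(miss), P11@t=36}
        N7 x:[107/3,37] y:[91/2,48] z:[103/3,104/3] -> miss, prune
    N14 x:[68/3,88/3] y:[30,95/2] z:[100/3,118/3] -> miss, prune
  N20 x:[29,110/3] y:[30,47] z:[80/3,101/3] -> hit [30,101/3], descend [6, 19]
    N6 x:[104/3,110/3] y:[30,73/2] z:[80/3,101/3] -> miss, prune
    N19 x:[29,109/3] y:[79/2,47] z:[83/3,101/3] -> miss, prune

11 AABB tests over nodes [0, 18, 12, 8, 11, 4, 7, 14, 20, 6, 19]; 1 leaf entered; closest P11.

== RESULT ==
[0, 18, 12, 8, 11, 4, 7, 14, 20, 6, 19]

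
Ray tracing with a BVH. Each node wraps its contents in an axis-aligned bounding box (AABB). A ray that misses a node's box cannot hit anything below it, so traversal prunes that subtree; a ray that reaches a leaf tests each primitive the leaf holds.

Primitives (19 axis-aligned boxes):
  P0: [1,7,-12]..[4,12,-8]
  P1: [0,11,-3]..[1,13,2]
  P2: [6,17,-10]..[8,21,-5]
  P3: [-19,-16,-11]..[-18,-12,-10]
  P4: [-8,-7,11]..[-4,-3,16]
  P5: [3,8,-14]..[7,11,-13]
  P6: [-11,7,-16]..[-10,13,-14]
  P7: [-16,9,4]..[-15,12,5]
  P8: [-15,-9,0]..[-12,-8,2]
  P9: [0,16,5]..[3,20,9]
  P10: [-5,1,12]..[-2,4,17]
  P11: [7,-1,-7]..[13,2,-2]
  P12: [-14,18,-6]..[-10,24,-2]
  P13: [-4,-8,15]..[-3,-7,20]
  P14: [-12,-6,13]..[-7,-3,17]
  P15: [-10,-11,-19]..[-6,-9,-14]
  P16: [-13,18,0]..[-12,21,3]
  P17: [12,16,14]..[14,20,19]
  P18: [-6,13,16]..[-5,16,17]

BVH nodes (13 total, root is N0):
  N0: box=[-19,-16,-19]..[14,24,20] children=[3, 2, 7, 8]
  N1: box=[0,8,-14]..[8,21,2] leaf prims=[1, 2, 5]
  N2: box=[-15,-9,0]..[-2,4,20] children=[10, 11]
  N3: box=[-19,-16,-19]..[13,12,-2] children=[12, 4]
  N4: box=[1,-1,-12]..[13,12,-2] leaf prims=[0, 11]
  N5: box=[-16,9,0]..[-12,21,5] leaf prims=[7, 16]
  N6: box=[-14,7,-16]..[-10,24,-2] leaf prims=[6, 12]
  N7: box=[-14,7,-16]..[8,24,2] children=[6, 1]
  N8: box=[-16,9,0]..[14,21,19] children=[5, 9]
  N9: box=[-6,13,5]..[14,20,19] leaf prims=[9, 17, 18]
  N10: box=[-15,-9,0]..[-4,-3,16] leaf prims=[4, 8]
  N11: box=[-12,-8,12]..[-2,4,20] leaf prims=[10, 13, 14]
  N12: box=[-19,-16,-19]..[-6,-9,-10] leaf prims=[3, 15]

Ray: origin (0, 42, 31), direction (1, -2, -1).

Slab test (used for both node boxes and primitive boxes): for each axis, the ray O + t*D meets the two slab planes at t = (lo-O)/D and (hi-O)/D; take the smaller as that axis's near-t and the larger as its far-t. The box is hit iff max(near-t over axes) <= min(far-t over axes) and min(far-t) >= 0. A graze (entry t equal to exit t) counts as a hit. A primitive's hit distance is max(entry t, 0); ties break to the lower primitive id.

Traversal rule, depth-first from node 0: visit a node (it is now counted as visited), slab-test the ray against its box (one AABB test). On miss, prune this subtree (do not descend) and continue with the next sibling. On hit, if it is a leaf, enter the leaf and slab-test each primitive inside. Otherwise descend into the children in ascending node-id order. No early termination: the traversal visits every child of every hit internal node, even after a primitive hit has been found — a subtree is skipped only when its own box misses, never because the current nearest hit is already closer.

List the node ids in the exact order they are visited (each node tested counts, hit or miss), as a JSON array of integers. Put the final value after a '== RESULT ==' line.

Walk:
N0 x:[-19,14] y:[9,29] z:[11,50] -> hit [11,14], descend [2, 3, 7, 8]
  N2 x:[-15,-2] y:[19,51/2] z:[11,31] -> miss, prune
  N3 x:[-19,13] y:[15,29] z:[33,50] -> miss, prune
  N7 x:[-14,8] y:[9,35/2] z:[29,47] -> miss, prune
  N8 x:[-16,14] y:[21/2,33/2] z:[12,31] -> hit [12,14], descend [5, 9]
    N5 x:[-16,-12] y:[21/2,33/2] z:[26,31] -> miss, prune
    N9 x:[-6,14] y:[11,29/2] z:[12,26] -> hit [12,14] leaf, test {P9(miss), P17@t=12, P18(miss)}

order=[0, 2, 3, 7, 8, 5, 9]  |boxes|=7  |leaves|=1  hit=P17

== RESULT ==
[0, 2, 3, 7, 8, 5, 9]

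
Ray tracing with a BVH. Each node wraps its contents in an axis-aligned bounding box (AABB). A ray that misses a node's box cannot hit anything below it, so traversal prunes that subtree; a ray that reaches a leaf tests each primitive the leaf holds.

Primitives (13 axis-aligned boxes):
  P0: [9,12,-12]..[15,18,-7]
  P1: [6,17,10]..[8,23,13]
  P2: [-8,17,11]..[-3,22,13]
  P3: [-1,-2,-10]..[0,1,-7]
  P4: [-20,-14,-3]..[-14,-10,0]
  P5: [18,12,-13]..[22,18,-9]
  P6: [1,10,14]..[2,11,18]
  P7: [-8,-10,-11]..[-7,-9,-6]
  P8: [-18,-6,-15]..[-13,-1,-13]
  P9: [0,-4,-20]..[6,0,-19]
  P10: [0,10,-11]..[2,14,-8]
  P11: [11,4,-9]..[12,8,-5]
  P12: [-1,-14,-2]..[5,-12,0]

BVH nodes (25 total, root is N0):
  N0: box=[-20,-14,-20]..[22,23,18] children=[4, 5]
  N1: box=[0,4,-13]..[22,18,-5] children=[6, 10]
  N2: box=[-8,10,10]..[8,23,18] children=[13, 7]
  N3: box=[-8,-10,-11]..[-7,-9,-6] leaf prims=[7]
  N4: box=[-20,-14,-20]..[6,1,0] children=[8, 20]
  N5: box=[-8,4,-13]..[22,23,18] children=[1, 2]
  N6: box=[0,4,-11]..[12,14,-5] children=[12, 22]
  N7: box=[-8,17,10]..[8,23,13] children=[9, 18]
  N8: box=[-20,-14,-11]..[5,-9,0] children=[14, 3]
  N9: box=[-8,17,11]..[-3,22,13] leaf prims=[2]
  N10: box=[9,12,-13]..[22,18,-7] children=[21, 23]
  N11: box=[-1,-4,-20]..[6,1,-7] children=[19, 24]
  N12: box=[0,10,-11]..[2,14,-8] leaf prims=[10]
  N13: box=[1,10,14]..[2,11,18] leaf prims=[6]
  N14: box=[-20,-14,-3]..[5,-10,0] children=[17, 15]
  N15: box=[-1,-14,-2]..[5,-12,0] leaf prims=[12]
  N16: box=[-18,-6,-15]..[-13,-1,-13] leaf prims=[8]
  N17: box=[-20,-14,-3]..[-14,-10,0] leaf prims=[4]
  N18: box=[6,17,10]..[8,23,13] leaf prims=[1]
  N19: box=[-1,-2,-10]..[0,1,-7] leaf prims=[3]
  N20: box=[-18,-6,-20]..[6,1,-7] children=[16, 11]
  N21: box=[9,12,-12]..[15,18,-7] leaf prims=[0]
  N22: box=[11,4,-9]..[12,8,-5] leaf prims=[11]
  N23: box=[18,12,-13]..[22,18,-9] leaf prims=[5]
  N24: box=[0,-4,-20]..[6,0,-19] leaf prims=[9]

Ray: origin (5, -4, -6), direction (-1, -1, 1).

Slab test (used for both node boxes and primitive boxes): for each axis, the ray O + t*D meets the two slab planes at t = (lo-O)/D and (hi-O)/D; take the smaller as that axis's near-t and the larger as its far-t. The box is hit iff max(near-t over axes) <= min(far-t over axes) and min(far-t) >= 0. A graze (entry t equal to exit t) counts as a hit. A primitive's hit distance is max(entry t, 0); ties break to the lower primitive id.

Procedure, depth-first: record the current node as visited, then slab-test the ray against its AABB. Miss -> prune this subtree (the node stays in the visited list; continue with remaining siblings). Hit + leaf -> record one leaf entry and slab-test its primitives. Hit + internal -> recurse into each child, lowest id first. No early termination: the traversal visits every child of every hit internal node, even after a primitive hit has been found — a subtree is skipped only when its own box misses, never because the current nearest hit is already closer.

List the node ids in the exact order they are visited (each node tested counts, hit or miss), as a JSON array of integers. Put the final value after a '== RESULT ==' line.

Traverse from the root:
N0 x:[-17,25] y:[-27,10] z:[-14,24] -> hit [-14,10], descend [4, 5]
  N4 x:[-1,25] y:[-5,10] z:[-14,6] -> hit [-1,6], descend [8, 20]
    N8 x:[0,25] y:[5,10] z:[-5,6] -> hit [5,6], descend [3, 14]
      N3 x:[12,13] y:[5,6] z:[-5,0] -> miss, prune
      N14 x:[0,25] y:[6,10] z:[3,6] -> hit [6,6], descend [15, 17]
        N15 x:[0,6] y:[8,10] z:[4,6] -> miss, prune
        N17 x:[19,25] y:[6,10] z:[3,6] -> miss, prune
    N20 x:[-1,23] y:[-5,2] z:[-14,-1] -> miss, prune
  N5 x:[-17,13] y:[-27,-8] z:[-7,24] -> miss, prune

Summary -> nodes [0, 4, 8, 3, 14, 15, 17, 20, 5]; box-tests=9; leaf-entries=0; first=miss

== RESULT ==
[0, 4, 8, 3, 14, 15, 17, 20, 5]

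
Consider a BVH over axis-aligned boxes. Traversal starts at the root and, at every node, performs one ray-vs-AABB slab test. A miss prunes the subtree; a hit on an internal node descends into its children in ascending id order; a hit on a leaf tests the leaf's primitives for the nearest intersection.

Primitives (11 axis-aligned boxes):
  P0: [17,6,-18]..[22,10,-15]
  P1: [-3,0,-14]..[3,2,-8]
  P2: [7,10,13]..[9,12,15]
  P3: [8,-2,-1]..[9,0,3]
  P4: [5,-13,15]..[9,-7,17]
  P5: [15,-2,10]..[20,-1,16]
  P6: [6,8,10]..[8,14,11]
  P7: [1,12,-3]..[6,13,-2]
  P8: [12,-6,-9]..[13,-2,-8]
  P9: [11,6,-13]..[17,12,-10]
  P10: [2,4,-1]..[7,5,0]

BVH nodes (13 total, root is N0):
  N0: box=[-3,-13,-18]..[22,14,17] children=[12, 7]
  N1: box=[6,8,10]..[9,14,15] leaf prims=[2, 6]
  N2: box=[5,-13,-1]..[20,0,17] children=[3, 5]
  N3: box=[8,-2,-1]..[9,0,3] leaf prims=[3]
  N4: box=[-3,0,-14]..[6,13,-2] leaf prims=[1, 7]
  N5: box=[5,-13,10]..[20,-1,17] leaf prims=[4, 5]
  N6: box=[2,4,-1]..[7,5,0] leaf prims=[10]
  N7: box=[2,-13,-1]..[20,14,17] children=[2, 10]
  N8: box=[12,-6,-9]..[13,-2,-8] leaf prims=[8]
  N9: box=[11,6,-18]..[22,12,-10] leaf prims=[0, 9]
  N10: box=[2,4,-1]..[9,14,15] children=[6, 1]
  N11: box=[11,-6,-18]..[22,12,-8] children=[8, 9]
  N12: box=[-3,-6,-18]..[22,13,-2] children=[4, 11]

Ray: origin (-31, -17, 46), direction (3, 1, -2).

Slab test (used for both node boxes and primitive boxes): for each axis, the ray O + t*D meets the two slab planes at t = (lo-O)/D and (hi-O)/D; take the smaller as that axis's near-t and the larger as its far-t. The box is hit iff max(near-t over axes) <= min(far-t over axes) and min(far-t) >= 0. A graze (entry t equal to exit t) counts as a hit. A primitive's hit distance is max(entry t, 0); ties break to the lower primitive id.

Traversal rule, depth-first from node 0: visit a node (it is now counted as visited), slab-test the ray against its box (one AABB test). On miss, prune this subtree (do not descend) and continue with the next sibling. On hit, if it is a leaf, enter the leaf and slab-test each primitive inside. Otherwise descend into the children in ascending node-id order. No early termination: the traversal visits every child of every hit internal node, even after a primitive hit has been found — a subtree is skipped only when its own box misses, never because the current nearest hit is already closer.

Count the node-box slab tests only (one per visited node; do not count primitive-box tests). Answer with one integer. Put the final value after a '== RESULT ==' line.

Walk:
N0 x:[28/3,53/3] y:[4,31] z:[29/2,32] -> hit [29/2,53/3], descend [7, 12]
  N7 x:[11,17] y:[4,31] z:[29/2,47/2] -> hit [29/2,17], descend [2, 10]
    N2 x:[12,17] y:[4,17] z:[29/2,47/2] -> hit [29/2,17], descend [3, 5]
      N3 x:[13,40/3] y:[15,17] z:[43/2,47/2] -> miss, prune
      N5 x:[12,17] y:[4,16] z:[29/2,18] -> hit [29/2,16] leaf, test {P4(miss), P5@t=46/3}
    N10 x:[11,40/3] y:[21,31] z:[31/2,47/2] -> miss, prune
  N12 x:[28/3,53/3] y:[11,30] z:[24,32] -> miss, prune

7 AABB tests over nodes [0, 7, 2, 3, 5, 10, 12]; 1 leaf entered; closest P5.

== RESULT ==
7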